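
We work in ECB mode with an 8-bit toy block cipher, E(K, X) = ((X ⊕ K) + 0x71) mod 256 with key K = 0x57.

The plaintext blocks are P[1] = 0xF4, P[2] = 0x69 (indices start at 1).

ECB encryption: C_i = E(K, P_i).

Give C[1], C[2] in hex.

C[1]: E(K, 0xF4) = 0x14.
C[2]: E(K, 0x69) = 0xAF.

C[1] = 0x14, C[2] = 0xAF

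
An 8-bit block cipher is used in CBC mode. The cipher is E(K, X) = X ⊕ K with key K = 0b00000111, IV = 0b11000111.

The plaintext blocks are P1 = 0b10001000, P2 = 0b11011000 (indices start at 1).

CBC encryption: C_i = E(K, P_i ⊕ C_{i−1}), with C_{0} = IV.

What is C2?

C1: P1 ⊕ 0b11000111 = 0b01001111; E(K, 0b01001111) = 0b01001000.
C2: P2 ⊕ 0b01001000 = 0b10010000; E(K, 0b10010000) = 0b10010111.

C2 = 0b10010111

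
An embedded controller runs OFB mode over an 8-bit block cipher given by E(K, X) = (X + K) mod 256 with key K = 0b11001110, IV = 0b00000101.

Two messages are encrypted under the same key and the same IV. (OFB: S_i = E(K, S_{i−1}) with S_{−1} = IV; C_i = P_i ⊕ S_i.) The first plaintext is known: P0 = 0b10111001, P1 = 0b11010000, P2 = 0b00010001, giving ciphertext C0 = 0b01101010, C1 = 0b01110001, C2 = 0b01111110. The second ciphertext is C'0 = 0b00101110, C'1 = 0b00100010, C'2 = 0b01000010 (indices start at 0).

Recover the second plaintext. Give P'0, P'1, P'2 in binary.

P'0 = 0b11111101, P'1 = 0b10000011, P'2 = 0b00101101

In OFB with a reused IV, both messages share the same keystream S_i, so C_i ⊕ C'_i = P_i ⊕ P'_i and thus P'_i = P_i ⊕ C_i ⊕ C'_i.
P'0: 0b10111001 ⊕ 0b01101010 ⊕ 0b00101110 = 0b11111101.
P'1: 0b11010000 ⊕ 0b01110001 ⊕ 0b00100010 = 0b10000011.
P'2: 0b00010001 ⊕ 0b01111110 ⊕ 0b01000010 = 0b00101101.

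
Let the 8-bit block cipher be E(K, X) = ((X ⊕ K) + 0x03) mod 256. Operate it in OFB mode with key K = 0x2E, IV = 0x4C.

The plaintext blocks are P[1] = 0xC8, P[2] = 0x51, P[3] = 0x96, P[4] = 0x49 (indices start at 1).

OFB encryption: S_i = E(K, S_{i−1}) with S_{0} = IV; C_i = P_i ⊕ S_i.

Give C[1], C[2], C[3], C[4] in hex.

C[1]: S = E(K, 0x4C) = 0x65; 0xC8 ⊕ 0x65 = 0xAD.
C[2]: S = E(K, 0x65) = 0x4E; 0x51 ⊕ 0x4E = 0x1F.
C[3]: S = E(K, 0x4E) = 0x63; 0x96 ⊕ 0x63 = 0xF5.
C[4]: S = E(K, 0x63) = 0x50; 0x49 ⊕ 0x50 = 0x19.

C[1] = 0xAD, C[2] = 0x1F, C[3] = 0xF5, C[4] = 0x19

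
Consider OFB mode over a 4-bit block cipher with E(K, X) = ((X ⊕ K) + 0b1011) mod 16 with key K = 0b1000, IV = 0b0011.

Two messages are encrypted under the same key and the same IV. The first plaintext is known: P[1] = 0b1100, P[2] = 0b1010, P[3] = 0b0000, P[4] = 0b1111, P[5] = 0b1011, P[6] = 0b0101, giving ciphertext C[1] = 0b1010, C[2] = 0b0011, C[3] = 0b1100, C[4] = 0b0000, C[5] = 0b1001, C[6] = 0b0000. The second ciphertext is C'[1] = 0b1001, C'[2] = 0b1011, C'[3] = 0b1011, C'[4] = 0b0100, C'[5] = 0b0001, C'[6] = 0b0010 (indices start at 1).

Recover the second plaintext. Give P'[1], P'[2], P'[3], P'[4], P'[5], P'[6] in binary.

P'[1] = 0b1111, P'[2] = 0b0010, P'[3] = 0b0111, P'[4] = 0b1011, P'[5] = 0b0011, P'[6] = 0b0111

In OFB with a reused IV, both messages share the same keystream S_i, so C_i ⊕ C'_i = P_i ⊕ P'_i and thus P'_i = P_i ⊕ C_i ⊕ C'_i.
P'[1]: 0b1100 ⊕ 0b1010 ⊕ 0b1001 = 0b1111.
P'[2]: 0b1010 ⊕ 0b0011 ⊕ 0b1011 = 0b0010.
P'[3]: 0b0000 ⊕ 0b1100 ⊕ 0b1011 = 0b0111.
P'[4]: 0b1111 ⊕ 0b0000 ⊕ 0b0100 = 0b1011.
P'[5]: 0b1011 ⊕ 0b1001 ⊕ 0b0001 = 0b0011.
P'[6]: 0b0101 ⊕ 0b0000 ⊕ 0b0010 = 0b0111.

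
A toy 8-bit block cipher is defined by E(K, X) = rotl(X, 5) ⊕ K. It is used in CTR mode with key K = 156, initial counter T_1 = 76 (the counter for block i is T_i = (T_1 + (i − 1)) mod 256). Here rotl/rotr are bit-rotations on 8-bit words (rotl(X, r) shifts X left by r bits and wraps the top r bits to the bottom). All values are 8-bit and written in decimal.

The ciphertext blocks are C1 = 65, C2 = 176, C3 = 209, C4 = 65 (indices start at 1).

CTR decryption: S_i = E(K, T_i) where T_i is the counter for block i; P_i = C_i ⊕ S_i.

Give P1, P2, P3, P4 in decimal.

P1 = 84, P2 = 133, P3 = 132, P4 = 52

P1: T = 76, S = E(K, T) = 21; 65 ⊕ 21 = 84.
P2: T = 77, S = E(K, T) = 53; 176 ⊕ 53 = 133.
P3: T = 78, S = E(K, T) = 85; 209 ⊕ 85 = 132.
P4: T = 79, S = E(K, T) = 117; 65 ⊕ 117 = 52.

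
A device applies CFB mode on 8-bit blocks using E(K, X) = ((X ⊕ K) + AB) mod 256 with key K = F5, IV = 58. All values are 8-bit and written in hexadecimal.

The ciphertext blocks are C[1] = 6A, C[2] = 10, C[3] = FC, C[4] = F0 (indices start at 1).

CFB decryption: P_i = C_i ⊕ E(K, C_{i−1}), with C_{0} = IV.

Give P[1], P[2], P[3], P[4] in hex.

P[1]: E(K, 58) = 58; 6A ⊕ 58 = 32.
P[2]: E(K, 6A) = 4A; 10 ⊕ 4A = 5A.
P[3]: E(K, 10) = 90; FC ⊕ 90 = 6C.
P[4]: E(K, FC) = B4; F0 ⊕ B4 = 44.

P[1] = 32, P[2] = 5A, P[3] = 6C, P[4] = 44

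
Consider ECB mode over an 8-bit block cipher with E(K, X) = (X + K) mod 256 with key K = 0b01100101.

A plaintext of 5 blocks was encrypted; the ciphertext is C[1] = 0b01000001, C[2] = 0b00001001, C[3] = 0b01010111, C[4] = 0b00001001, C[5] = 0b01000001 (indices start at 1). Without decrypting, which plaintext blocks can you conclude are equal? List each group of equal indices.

P[1] = P[5]; P[2] = P[4]

ECB encrypts each block independently with the same key, so equal ciphertext blocks imply equal plaintext blocks.
C[1] = C[5] = 0b01000001, so P[1] = P[5].
C[2] = C[4] = 0b00001001, so P[2] = P[4].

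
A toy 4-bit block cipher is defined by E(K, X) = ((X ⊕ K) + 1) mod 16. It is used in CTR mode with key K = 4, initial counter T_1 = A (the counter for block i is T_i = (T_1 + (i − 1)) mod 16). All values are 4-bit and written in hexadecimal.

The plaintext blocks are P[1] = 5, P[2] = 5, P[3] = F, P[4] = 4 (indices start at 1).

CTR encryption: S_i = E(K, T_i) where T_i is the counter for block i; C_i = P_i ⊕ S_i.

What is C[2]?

C[2] = 5

C[1]: T = A, S = E(K, T) = F; 5 ⊕ F = A.
C[2]: T = B, S = E(K, T) = 0; 5 ⊕ 0 = 5.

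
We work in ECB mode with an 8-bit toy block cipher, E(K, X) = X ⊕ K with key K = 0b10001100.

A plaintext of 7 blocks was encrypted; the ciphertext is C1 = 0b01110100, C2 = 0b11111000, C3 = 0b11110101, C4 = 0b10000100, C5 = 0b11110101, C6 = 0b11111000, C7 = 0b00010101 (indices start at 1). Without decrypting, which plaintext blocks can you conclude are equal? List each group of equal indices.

P2 = P6; P3 = P5

ECB encrypts each block independently with the same key, so equal ciphertext blocks imply equal plaintext blocks.
C2 = C6 = 0b11111000, so P2 = P6.
C3 = C5 = 0b11110101, so P3 = P5.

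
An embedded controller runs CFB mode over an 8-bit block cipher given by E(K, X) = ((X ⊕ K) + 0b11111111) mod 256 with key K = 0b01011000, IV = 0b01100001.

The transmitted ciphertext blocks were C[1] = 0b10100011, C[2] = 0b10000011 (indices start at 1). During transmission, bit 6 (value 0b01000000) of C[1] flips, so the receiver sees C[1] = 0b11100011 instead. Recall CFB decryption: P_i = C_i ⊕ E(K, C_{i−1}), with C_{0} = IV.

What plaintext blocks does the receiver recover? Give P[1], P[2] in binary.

Only C[1] changed, to 0b11100011. In CFB, a change in C_i flips the same bit in P_i and garbles P_{i+1}. Decrypting the received ciphertext:
P[1]: E(K, 0b01100001) = 0b00111000; 0b11100011 ⊕ 0b00111000 = 0b11011011.
P[2]: E(K, 0b11100011) = 0b10111010; 0b10000011 ⊕ 0b10111010 = 0b00111001.
Blocks that differ from the original plaintext: P[1], P[2].

P[1] = 0b11011011, P[2] = 0b00111001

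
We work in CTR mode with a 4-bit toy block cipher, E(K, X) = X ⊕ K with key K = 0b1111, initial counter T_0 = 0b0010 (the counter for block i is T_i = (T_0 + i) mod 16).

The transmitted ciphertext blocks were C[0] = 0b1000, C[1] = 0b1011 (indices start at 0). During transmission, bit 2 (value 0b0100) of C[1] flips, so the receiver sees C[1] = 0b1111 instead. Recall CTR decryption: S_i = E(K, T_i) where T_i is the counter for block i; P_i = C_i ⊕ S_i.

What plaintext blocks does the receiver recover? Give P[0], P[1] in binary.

P[0] = 0b0101, P[1] = 0b0011

Only C[1] changed, to 0b1111. In CTR, a change in C_i flips the same bit in P_i only; the keystream is unaffected. Decrypting the received ciphertext:
P[0]: T = 0b0010, S = E(K, T) = 0b1101; 0b1000 ⊕ 0b1101 = 0b0101.
P[1]: T = 0b0011, S = E(K, T) = 0b1100; 0b1111 ⊕ 0b1100 = 0b0011.
Blocks that differ from the original plaintext: P[1].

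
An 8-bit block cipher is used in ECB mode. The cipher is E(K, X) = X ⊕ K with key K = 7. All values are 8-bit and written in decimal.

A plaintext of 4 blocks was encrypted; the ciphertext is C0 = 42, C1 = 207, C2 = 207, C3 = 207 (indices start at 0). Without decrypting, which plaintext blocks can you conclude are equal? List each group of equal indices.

P1 = P2 = P3

ECB encrypts each block independently with the same key, so equal ciphertext blocks imply equal plaintext blocks.
C1 = C2 = C3 = 207, so P1 = P2 = P3.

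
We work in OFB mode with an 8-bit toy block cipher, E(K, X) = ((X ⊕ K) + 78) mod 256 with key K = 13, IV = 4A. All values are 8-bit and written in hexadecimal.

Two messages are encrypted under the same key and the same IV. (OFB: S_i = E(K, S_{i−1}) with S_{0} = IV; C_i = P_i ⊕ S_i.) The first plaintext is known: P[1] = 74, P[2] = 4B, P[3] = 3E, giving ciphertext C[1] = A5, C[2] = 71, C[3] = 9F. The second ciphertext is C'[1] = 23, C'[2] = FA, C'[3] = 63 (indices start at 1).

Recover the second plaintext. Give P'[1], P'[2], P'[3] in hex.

P'[1] = F2, P'[2] = C0, P'[3] = C2

In OFB with a reused IV, both messages share the same keystream S_i, so C_i ⊕ C'_i = P_i ⊕ P'_i and thus P'_i = P_i ⊕ C_i ⊕ C'_i.
P'[1]: 74 ⊕ A5 ⊕ 23 = F2.
P'[2]: 4B ⊕ 71 ⊕ FA = C0.
P'[3]: 3E ⊕ 9F ⊕ 63 = C2.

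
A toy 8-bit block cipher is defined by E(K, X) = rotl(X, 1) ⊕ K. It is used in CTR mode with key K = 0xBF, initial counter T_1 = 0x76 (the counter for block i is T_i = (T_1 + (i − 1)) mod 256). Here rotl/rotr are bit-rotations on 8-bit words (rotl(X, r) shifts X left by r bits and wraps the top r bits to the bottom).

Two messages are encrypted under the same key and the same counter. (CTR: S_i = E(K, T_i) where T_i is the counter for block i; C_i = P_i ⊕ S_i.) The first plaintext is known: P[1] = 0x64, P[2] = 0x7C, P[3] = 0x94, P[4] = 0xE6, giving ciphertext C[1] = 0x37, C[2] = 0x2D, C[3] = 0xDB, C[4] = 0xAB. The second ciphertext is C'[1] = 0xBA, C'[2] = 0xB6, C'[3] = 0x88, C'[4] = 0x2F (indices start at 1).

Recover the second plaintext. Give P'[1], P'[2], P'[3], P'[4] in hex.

In CTR with a reused counter, both messages share the same keystream S_i, so C_i ⊕ C'_i = P_i ⊕ P'_i and thus P'_i = P_i ⊕ C_i ⊕ C'_i.
P'[1]: 0x64 ⊕ 0x37 ⊕ 0xBA = 0xE9.
P'[2]: 0x7C ⊕ 0x2D ⊕ 0xB6 = 0xE7.
P'[3]: 0x94 ⊕ 0xDB ⊕ 0x88 = 0xC7.
P'[4]: 0xE6 ⊕ 0xAB ⊕ 0x2F = 0x62.

P'[1] = 0xE9, P'[2] = 0xE7, P'[3] = 0xC7, P'[4] = 0x62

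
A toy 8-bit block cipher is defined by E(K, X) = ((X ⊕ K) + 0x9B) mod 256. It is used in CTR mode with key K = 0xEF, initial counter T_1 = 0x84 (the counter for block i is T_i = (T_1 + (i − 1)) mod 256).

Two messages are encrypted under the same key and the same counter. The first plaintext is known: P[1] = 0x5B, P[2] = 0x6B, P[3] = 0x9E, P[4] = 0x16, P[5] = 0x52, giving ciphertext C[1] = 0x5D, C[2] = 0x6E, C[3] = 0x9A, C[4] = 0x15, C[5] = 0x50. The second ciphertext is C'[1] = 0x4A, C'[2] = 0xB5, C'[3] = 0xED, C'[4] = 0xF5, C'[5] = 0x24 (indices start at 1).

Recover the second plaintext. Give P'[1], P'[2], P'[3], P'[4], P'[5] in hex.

In CTR with a reused counter, both messages share the same keystream S_i, so C_i ⊕ C'_i = P_i ⊕ P'_i and thus P'_i = P_i ⊕ C_i ⊕ C'_i.
P'[1]: 0x5B ⊕ 0x5D ⊕ 0x4A = 0x4C.
P'[2]: 0x6B ⊕ 0x6E ⊕ 0xB5 = 0xB0.
P'[3]: 0x9E ⊕ 0x9A ⊕ 0xED = 0xE9.
P'[4]: 0x16 ⊕ 0x15 ⊕ 0xF5 = 0xF6.
P'[5]: 0x52 ⊕ 0x50 ⊕ 0x24 = 0x26.

P'[1] = 0x4C, P'[2] = 0xB0, P'[3] = 0xE9, P'[4] = 0xF6, P'[5] = 0x26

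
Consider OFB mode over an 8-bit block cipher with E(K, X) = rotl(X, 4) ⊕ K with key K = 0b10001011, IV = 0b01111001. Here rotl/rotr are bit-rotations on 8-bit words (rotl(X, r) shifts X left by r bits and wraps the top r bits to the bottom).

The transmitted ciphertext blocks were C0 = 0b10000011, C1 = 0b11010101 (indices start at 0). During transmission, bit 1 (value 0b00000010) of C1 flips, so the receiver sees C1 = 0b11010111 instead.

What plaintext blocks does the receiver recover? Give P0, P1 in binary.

OFB decryption: S_i = E(K, S_{i−1}) with S_{−1} = IV; P_i = C_i ⊕ S_i.
Only C1 changed, to 0b11010111. In OFB, a change in C_i flips the same bit in P_i only; the keystream is unaffected. Decrypting the received ciphertext:
P0: S = E(K, 0b01111001) = 0b00011100; 0b10000011 ⊕ 0b00011100 = 0b10011111.
P1: S = E(K, 0b00011100) = 0b01001010; 0b11010111 ⊕ 0b01001010 = 0b10011101.
Blocks that differ from the original plaintext: P1.

P0 = 0b10011111, P1 = 0b10011101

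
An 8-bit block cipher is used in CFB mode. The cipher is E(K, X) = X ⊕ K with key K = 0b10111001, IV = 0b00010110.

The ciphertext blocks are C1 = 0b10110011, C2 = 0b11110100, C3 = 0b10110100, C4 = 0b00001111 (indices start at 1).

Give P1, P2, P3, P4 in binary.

P1 = 0b00011100, P2 = 0b11111110, P3 = 0b11111001, P4 = 0b00000010

CFB decryption: P_i = C_i ⊕ E(K, C_{i−1}), with C_{0} = IV.
P1: E(K, 0b00010110) = 0b10101111; 0b10110011 ⊕ 0b10101111 = 0b00011100.
P2: E(K, 0b10110011) = 0b00001010; 0b11110100 ⊕ 0b00001010 = 0b11111110.
P3: E(K, 0b11110100) = 0b01001101; 0b10110100 ⊕ 0b01001101 = 0b11111001.
P4: E(K, 0b10110100) = 0b00001101; 0b00001111 ⊕ 0b00001101 = 0b00000010.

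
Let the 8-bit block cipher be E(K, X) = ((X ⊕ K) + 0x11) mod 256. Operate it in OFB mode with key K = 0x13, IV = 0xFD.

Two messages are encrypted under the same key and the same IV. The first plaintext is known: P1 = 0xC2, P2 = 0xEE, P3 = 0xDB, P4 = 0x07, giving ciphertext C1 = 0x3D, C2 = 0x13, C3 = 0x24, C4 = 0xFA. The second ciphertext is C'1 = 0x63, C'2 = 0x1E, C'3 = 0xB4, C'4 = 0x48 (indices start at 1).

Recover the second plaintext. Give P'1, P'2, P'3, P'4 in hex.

P'1 = 0x9C, P'2 = 0xE3, P'3 = 0x4B, P'4 = 0xB5

In OFB with a reused IV, both messages share the same keystream S_i, so C_i ⊕ C'_i = P_i ⊕ P'_i and thus P'_i = P_i ⊕ C_i ⊕ C'_i.
P'1: 0xC2 ⊕ 0x3D ⊕ 0x63 = 0x9C.
P'2: 0xEE ⊕ 0x13 ⊕ 0x1E = 0xE3.
P'3: 0xDB ⊕ 0x24 ⊕ 0xB4 = 0x4B.
P'4: 0x07 ⊕ 0xFA ⊕ 0x48 = 0xB5.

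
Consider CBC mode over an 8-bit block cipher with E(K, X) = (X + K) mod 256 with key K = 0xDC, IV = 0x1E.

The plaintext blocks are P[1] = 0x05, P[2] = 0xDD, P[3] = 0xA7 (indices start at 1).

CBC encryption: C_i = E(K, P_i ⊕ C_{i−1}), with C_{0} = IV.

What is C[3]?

C[1]: P[1] ⊕ 0x1E = 0x1B; E(K, 0x1B) = 0xF7.
C[2]: P[2] ⊕ 0xF7 = 0x2A; E(K, 0x2A) = 0x06.
C[3]: P[3] ⊕ 0x06 = 0xA1; E(K, 0xA1) = 0x7D.

C[3] = 0x7D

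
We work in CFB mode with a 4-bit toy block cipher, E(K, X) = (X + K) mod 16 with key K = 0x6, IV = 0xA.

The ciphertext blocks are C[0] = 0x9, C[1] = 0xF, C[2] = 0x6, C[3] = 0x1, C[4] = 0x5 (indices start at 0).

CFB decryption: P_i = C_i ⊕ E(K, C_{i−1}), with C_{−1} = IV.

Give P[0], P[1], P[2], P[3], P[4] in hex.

P[0]: E(K, 0xA) = 0x0; 0x9 ⊕ 0x0 = 0x9.
P[1]: E(K, 0x9) = 0xF; 0xF ⊕ 0xF = 0x0.
P[2]: E(K, 0xF) = 0x5; 0x6 ⊕ 0x5 = 0x3.
P[3]: E(K, 0x6) = 0xC; 0x1 ⊕ 0xC = 0xD.
P[4]: E(K, 0x1) = 0x7; 0x5 ⊕ 0x7 = 0x2.

P[0] = 0x9, P[1] = 0x0, P[2] = 0x3, P[3] = 0xD, P[4] = 0x2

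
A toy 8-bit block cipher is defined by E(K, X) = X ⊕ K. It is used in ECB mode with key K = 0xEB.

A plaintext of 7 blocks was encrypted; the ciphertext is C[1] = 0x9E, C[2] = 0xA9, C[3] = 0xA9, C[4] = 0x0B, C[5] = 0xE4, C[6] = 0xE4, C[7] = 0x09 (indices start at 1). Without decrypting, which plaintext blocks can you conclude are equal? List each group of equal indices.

P[2] = P[3]; P[5] = P[6]

ECB encrypts each block independently with the same key, so equal ciphertext blocks imply equal plaintext blocks.
C[2] = C[3] = 0xA9, so P[2] = P[3].
C[5] = C[6] = 0xE4, so P[5] = P[6].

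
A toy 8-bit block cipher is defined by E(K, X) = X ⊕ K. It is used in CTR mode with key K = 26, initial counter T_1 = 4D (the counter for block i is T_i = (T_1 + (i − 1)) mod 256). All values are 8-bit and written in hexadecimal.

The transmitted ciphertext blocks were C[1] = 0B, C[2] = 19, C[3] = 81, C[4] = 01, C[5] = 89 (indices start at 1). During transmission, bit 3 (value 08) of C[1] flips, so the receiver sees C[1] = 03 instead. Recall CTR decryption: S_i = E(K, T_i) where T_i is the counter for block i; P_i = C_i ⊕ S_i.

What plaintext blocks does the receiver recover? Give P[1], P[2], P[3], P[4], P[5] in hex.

Only C[1] changed, to 03. In CTR, a change in C_i flips the same bit in P_i only; the keystream is unaffected. Decrypting the received ciphertext:
P[1]: T = 4D, S = E(K, T) = 6B; 03 ⊕ 6B = 68.
P[2]: T = 4E, S = E(K, T) = 68; 19 ⊕ 68 = 71.
P[3]: T = 4F, S = E(K, T) = 69; 81 ⊕ 69 = E8.
P[4]: T = 50, S = E(K, T) = 76; 01 ⊕ 76 = 77.
P[5]: T = 51, S = E(K, T) = 77; 89 ⊕ 77 = FE.
Blocks that differ from the original plaintext: P[1].

P[1] = 68, P[2] = 71, P[3] = E8, P[4] = 77, P[5] = FE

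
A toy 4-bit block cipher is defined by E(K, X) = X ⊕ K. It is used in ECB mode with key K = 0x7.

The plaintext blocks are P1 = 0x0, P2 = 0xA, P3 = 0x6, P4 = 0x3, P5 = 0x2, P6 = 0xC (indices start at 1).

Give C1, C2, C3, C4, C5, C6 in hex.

ECB encryption: C_i = E(K, P_i).
C1: E(K, 0x0) = 0x7.
C2: E(K, 0xA) = 0xD.
C3: E(K, 0x6) = 0x1.
C4: E(K, 0x3) = 0x4.
C5: E(K, 0x2) = 0x5.
C6: E(K, 0xC) = 0xB.

C1 = 0x7, C2 = 0xD, C3 = 0x1, C4 = 0x4, C5 = 0x5, C6 = 0xB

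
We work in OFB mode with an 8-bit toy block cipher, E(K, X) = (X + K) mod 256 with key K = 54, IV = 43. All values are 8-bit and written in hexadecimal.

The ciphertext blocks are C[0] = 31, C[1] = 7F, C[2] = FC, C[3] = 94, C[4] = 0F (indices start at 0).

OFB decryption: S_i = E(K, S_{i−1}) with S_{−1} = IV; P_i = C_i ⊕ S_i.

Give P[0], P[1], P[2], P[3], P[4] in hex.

P[0]: S = E(K, 43) = 97; 31 ⊕ 97 = A6.
P[1]: S = E(K, 97) = EB; 7F ⊕ EB = 94.
P[2]: S = E(K, EB) = 3F; FC ⊕ 3F = C3.
P[3]: S = E(K, 3F) = 93; 94 ⊕ 93 = 07.
P[4]: S = E(K, 93) = E7; 0F ⊕ E7 = E8.

P[0] = A6, P[1] = 94, P[2] = C3, P[3] = 07, P[4] = E8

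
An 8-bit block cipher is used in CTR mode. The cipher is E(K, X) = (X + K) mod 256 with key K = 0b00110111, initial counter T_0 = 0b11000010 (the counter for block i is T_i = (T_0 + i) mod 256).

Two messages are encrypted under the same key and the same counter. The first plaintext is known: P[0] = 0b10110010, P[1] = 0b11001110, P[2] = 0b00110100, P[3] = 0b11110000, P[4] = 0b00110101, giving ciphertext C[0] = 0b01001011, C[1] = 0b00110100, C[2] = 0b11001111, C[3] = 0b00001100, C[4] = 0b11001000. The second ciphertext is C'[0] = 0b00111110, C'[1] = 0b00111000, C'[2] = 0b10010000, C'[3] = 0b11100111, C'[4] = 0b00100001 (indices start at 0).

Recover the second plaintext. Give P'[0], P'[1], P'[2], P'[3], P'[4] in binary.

In CTR with a reused counter, both messages share the same keystream S_i, so C_i ⊕ C'_i = P_i ⊕ P'_i and thus P'_i = P_i ⊕ C_i ⊕ C'_i.
P'[0]: 0b10110010 ⊕ 0b01001011 ⊕ 0b00111110 = 0b11000111.
P'[1]: 0b11001110 ⊕ 0b00110100 ⊕ 0b00111000 = 0b11000010.
P'[2]: 0b00110100 ⊕ 0b11001111 ⊕ 0b10010000 = 0b01101011.
P'[3]: 0b11110000 ⊕ 0b00001100 ⊕ 0b11100111 = 0b00011011.
P'[4]: 0b00110101 ⊕ 0b11001000 ⊕ 0b00100001 = 0b11011100.

P'[0] = 0b11000111, P'[1] = 0b11000010, P'[2] = 0b01101011, P'[3] = 0b00011011, P'[4] = 0b11011100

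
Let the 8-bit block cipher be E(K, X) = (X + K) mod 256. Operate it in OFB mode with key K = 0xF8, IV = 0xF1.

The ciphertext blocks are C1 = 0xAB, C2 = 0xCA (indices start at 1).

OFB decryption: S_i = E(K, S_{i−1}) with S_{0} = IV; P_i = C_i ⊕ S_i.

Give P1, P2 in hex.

P1 = 0x42, P2 = 0x2B

P1: S = E(K, 0xF1) = 0xE9; 0xAB ⊕ 0xE9 = 0x42.
P2: S = E(K, 0xE9) = 0xE1; 0xCA ⊕ 0xE1 = 0x2B.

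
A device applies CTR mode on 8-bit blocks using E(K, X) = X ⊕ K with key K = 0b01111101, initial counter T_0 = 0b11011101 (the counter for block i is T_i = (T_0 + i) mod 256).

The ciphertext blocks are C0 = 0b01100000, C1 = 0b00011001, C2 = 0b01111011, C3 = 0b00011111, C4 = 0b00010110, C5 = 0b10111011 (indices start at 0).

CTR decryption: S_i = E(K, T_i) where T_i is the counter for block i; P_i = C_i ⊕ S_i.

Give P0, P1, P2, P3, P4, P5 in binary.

P0 = 0b11000000, P1 = 0b10111010, P2 = 0b11011001, P3 = 0b10000010, P4 = 0b10001010, P5 = 0b00100100

P0: T = 0b11011101, S = E(K, T) = 0b10100000; 0b01100000 ⊕ 0b10100000 = 0b11000000.
P1: T = 0b11011110, S = E(K, T) = 0b10100011; 0b00011001 ⊕ 0b10100011 = 0b10111010.
P2: T = 0b11011111, S = E(K, T) = 0b10100010; 0b01111011 ⊕ 0b10100010 = 0b11011001.
P3: T = 0b11100000, S = E(K, T) = 0b10011101; 0b00011111 ⊕ 0b10011101 = 0b10000010.
P4: T = 0b11100001, S = E(K, T) = 0b10011100; 0b00010110 ⊕ 0b10011100 = 0b10001010.
P5: T = 0b11100010, S = E(K, T) = 0b10011111; 0b10111011 ⊕ 0b10011111 = 0b00100100.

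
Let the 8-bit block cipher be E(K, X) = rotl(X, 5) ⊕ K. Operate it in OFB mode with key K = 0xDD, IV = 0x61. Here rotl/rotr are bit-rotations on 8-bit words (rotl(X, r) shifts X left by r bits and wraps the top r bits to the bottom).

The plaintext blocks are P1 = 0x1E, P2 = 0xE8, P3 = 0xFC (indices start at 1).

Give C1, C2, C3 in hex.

OFB encryption: S_i = E(K, S_{i−1}) with S_{0} = IV; C_i = P_i ⊕ S_i.
C1: S = E(K, 0x61) = 0xF1; 0x1E ⊕ 0xF1 = 0xEF.
C2: S = E(K, 0xF1) = 0xE3; 0xE8 ⊕ 0xE3 = 0x0B.
C3: S = E(K, 0xE3) = 0xA1; 0xFC ⊕ 0xA1 = 0x5D.

C1 = 0xEF, C2 = 0x0B, C3 = 0x5D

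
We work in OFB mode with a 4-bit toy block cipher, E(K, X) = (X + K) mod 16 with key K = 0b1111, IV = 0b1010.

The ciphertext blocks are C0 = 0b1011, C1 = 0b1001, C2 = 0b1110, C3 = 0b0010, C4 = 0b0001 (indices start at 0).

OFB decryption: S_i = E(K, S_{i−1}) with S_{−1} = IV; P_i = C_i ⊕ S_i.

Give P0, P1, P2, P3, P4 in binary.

P0: S = E(K, 0b1010) = 0b1001; 0b1011 ⊕ 0b1001 = 0b0010.
P1: S = E(K, 0b1001) = 0b1000; 0b1001 ⊕ 0b1000 = 0b0001.
P2: S = E(K, 0b1000) = 0b0111; 0b1110 ⊕ 0b0111 = 0b1001.
P3: S = E(K, 0b0111) = 0b0110; 0b0010 ⊕ 0b0110 = 0b0100.
P4: S = E(K, 0b0110) = 0b0101; 0b0001 ⊕ 0b0101 = 0b0100.

P0 = 0b0010, P1 = 0b0001, P2 = 0b1001, P3 = 0b0100, P4 = 0b0100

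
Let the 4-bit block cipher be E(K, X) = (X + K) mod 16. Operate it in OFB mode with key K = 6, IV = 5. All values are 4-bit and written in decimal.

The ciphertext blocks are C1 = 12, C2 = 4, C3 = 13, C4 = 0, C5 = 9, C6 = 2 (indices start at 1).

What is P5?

OFB decryption: S_i = E(K, S_{i−1}) with S_{0} = IV; P_i = C_i ⊕ S_i.
P1: S = E(K, 5) = 11; 12 ⊕ 11 = 7.
P2: S = E(K, 11) = 1; 4 ⊕ 1 = 5.
P3: S = E(K, 1) = 7; 13 ⊕ 7 = 10.
P4: S = E(K, 7) = 13; 0 ⊕ 13 = 13.
P5: S = E(K, 13) = 3; 9 ⊕ 3 = 10.

P5 = 10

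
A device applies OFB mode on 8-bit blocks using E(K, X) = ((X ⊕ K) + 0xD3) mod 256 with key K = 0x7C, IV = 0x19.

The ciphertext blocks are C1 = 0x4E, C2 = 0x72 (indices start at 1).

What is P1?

OFB decryption: S_i = E(K, S_{i−1}) with S_{0} = IV; P_i = C_i ⊕ S_i.
P1: S = E(K, 0x19) = 0x38; 0x4E ⊕ 0x38 = 0x76.

P1 = 0x76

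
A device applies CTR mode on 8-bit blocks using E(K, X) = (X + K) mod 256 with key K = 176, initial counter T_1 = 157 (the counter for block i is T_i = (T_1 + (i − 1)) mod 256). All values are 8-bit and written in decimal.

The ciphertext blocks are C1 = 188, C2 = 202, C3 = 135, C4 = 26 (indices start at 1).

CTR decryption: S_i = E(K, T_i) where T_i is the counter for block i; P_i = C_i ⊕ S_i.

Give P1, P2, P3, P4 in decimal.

P1: T = 157, S = E(K, T) = 77; 188 ⊕ 77 = 241.
P2: T = 158, S = E(K, T) = 78; 202 ⊕ 78 = 132.
P3: T = 159, S = E(K, T) = 79; 135 ⊕ 79 = 200.
P4: T = 160, S = E(K, T) = 80; 26 ⊕ 80 = 74.

P1 = 241, P2 = 132, P3 = 200, P4 = 74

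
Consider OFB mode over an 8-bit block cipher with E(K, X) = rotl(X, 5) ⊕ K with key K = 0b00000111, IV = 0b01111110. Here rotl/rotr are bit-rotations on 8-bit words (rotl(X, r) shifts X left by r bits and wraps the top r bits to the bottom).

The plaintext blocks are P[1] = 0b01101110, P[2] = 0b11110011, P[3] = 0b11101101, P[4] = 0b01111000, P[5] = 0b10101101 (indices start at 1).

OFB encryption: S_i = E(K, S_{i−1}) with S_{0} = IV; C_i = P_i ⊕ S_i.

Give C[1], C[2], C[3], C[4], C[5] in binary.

C[1]: S = E(K, 0b01111110) = 0b11001000; 0b01101110 ⊕ 0b11001000 = 0b10100110.
C[2]: S = E(K, 0b11001000) = 0b00011110; 0b11110011 ⊕ 0b00011110 = 0b11101101.
C[3]: S = E(K, 0b00011110) = 0b11000100; 0b11101101 ⊕ 0b11000100 = 0b00101001.
C[4]: S = E(K, 0b11000100) = 0b10011111; 0b01111000 ⊕ 0b10011111 = 0b11100111.
C[5]: S = E(K, 0b10011111) = 0b11110100; 0b10101101 ⊕ 0b11110100 = 0b01011001.

C[1] = 0b10100110, C[2] = 0b11101101, C[3] = 0b00101001, C[4] = 0b11100111, C[5] = 0b01011001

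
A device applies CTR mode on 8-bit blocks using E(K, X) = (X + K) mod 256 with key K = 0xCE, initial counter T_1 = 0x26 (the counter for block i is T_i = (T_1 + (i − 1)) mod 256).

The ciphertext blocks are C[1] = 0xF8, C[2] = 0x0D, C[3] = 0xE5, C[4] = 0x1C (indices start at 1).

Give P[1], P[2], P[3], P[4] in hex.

CTR decryption: S_i = E(K, T_i) where T_i is the counter for block i; P_i = C_i ⊕ S_i.
P[1]: T = 0x26, S = E(K, T) = 0xF4; 0xF8 ⊕ 0xF4 = 0x0C.
P[2]: T = 0x27, S = E(K, T) = 0xF5; 0x0D ⊕ 0xF5 = 0xF8.
P[3]: T = 0x28, S = E(K, T) = 0xF6; 0xE5 ⊕ 0xF6 = 0x13.
P[4]: T = 0x29, S = E(K, T) = 0xF7; 0x1C ⊕ 0xF7 = 0xEB.

P[1] = 0x0C, P[2] = 0xF8, P[3] = 0x13, P[4] = 0xEB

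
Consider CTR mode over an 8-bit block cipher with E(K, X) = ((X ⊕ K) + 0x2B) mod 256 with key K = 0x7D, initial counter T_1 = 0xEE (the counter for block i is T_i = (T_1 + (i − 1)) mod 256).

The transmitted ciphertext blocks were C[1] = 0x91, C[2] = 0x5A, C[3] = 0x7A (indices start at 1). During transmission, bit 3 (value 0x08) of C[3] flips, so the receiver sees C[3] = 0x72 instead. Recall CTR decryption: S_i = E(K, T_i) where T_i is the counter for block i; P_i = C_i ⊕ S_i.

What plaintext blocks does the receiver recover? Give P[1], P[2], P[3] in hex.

Only C[3] changed, to 0x72. In CTR, a change in C_i flips the same bit in P_i only; the keystream is unaffected. Decrypting the received ciphertext:
P[1]: T = 0xEE, S = E(K, T) = 0xBE; 0x91 ⊕ 0xBE = 0x2F.
P[2]: T = 0xEF, S = E(K, T) = 0xBD; 0x5A ⊕ 0xBD = 0xE7.
P[3]: T = 0xF0, S = E(K, T) = 0xB8; 0x72 ⊕ 0xB8 = 0xCA.
Blocks that differ from the original plaintext: P[3].

P[1] = 0x2F, P[2] = 0xE7, P[3] = 0xCA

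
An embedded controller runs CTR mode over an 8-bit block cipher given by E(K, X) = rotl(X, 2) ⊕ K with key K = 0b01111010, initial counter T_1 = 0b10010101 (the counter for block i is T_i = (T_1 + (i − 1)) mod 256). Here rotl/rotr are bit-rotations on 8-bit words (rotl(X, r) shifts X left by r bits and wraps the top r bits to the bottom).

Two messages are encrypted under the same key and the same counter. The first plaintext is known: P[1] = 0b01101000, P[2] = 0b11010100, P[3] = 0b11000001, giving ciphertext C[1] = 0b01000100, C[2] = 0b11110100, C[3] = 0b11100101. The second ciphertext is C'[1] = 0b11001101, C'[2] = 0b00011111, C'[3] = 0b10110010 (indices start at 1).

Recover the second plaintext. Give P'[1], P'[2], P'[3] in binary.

In CTR with a reused counter, both messages share the same keystream S_i, so C_i ⊕ C'_i = P_i ⊕ P'_i and thus P'_i = P_i ⊕ C_i ⊕ C'_i.
P'[1]: 0b01101000 ⊕ 0b01000100 ⊕ 0b11001101 = 0b11100001.
P'[2]: 0b11010100 ⊕ 0b11110100 ⊕ 0b00011111 = 0b00111111.
P'[3]: 0b11000001 ⊕ 0b11100101 ⊕ 0b10110010 = 0b10010110.

P'[1] = 0b11100001, P'[2] = 0b00111111, P'[3] = 0b10010110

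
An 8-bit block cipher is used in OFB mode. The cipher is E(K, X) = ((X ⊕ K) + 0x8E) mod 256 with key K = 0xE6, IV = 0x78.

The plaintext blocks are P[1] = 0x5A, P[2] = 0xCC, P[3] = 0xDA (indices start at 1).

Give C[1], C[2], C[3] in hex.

OFB encryption: S_i = E(K, S_{i−1}) with S_{0} = IV; C_i = P_i ⊕ S_i.
C[1]: S = E(K, 0x78) = 0x2C; 0x5A ⊕ 0x2C = 0x76.
C[2]: S = E(K, 0x2C) = 0x58; 0xCC ⊕ 0x58 = 0x94.
C[3]: S = E(K, 0x58) = 0x4C; 0xDA ⊕ 0x4C = 0x96.

C[1] = 0x76, C[2] = 0x94, C[3] = 0x96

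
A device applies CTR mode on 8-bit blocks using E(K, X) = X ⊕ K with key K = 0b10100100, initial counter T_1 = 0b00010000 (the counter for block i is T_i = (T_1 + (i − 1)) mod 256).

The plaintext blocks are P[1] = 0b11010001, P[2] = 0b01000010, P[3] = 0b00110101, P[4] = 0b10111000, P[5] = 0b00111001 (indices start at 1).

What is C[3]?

C[3] = 0b10000011

CTR encryption: S_i = E(K, T_i) where T_i is the counter for block i; C_i = P_i ⊕ S_i.
C[1]: T = 0b00010000, S = E(K, T) = 0b10110100; 0b11010001 ⊕ 0b10110100 = 0b01100101.
C[2]: T = 0b00010001, S = E(K, T) = 0b10110101; 0b01000010 ⊕ 0b10110101 = 0b11110111.
C[3]: T = 0b00010010, S = E(K, T) = 0b10110110; 0b00110101 ⊕ 0b10110110 = 0b10000011.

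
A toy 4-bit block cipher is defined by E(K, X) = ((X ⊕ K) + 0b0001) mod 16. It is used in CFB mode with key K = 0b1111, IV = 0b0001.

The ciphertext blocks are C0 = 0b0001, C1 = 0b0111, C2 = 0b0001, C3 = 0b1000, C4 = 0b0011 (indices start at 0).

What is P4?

CFB decryption: P_i = C_i ⊕ E(K, C_{i−1}), with C_{−1} = IV.
P4: E(K, 0b1000) = 0b1000; 0b0011 ⊕ 0b1000 = 0b1011.

P4 = 0b1011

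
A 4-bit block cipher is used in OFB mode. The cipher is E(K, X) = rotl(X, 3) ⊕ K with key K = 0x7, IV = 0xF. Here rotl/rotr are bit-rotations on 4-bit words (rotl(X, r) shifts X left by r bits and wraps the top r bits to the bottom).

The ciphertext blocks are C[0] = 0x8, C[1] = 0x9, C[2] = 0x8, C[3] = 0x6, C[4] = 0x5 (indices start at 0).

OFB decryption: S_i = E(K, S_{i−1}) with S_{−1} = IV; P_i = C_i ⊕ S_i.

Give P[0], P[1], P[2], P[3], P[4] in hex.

P[0] = 0x0, P[1] = 0xA, P[2] = 0x6, P[3] = 0x6, P[4] = 0x2

P[0]: S = E(K, 0xF) = 0x8; 0x8 ⊕ 0x8 = 0x0.
P[1]: S = E(K, 0x8) = 0x3; 0x9 ⊕ 0x3 = 0xA.
P[2]: S = E(K, 0x3) = 0xE; 0x8 ⊕ 0xE = 0x6.
P[3]: S = E(K, 0xE) = 0x0; 0x6 ⊕ 0x0 = 0x6.
P[4]: S = E(K, 0x0) = 0x7; 0x5 ⊕ 0x7 = 0x2.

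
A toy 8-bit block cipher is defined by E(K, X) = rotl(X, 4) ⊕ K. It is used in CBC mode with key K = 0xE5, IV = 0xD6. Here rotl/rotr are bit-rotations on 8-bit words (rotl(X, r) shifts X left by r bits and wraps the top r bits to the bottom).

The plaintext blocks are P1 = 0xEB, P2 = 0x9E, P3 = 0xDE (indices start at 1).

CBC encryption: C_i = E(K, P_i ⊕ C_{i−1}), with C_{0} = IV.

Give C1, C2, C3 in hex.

C1 = 0x36, C2 = 0x6F, C3 = 0xFE

C1: P1 ⊕ 0xD6 = 0x3D; E(K, 0x3D) = 0x36.
C2: P2 ⊕ 0x36 = 0xA8; E(K, 0xA8) = 0x6F.
C3: P3 ⊕ 0x6F = 0xB1; E(K, 0xB1) = 0xFE.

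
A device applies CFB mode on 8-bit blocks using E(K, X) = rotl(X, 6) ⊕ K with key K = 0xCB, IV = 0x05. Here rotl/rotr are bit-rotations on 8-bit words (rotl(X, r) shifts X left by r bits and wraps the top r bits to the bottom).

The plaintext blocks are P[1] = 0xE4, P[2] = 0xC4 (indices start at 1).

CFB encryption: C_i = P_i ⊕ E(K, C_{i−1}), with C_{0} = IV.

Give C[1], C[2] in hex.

C[1] = 0x6E, C[2] = 0x94

C[1]: E(K, 0x05) = 0x8A; 0xE4 ⊕ 0x8A = 0x6E.
C[2]: E(K, 0x6E) = 0x50; 0xC4 ⊕ 0x50 = 0x94.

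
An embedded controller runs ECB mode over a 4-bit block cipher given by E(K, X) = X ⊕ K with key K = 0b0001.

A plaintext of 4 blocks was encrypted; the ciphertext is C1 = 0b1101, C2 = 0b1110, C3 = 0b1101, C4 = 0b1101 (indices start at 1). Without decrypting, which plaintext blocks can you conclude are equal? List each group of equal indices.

ECB encrypts each block independently with the same key, so equal ciphertext blocks imply equal plaintext blocks.
C1 = C3 = C4 = 0b1101, so P1 = P3 = P4.

P1 = P3 = P4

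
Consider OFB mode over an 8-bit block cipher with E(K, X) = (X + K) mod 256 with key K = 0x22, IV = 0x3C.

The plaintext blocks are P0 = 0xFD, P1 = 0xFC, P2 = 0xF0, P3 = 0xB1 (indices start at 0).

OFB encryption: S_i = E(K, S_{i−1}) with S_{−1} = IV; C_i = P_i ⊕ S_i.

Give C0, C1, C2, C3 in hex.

C0 = 0xA3, C1 = 0x7C, C2 = 0x52, C3 = 0x75

C0: S = E(K, 0x3C) = 0x5E; 0xFD ⊕ 0x5E = 0xA3.
C1: S = E(K, 0x5E) = 0x80; 0xFC ⊕ 0x80 = 0x7C.
C2: S = E(K, 0x80) = 0xA2; 0xF0 ⊕ 0xA2 = 0x52.
C3: S = E(K, 0xA2) = 0xC4; 0xB1 ⊕ 0xC4 = 0x75.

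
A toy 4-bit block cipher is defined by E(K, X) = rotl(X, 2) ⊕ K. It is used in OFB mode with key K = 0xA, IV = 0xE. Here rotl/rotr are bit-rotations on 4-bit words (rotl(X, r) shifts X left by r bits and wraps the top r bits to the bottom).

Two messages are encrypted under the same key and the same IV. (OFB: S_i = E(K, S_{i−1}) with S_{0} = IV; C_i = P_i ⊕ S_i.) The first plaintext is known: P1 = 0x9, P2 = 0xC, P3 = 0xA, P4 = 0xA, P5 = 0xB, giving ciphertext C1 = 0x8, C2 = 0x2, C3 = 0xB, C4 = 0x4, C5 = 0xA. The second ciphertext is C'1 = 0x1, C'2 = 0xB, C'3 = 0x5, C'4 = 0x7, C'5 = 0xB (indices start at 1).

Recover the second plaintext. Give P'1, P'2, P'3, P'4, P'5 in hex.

In OFB with a reused IV, both messages share the same keystream S_i, so C_i ⊕ C'_i = P_i ⊕ P'_i and thus P'_i = P_i ⊕ C_i ⊕ C'_i.
P'1: 0x9 ⊕ 0x8 ⊕ 0x1 = 0x0.
P'2: 0xC ⊕ 0x2 ⊕ 0xB = 0x5.
P'3: 0xA ⊕ 0xB ⊕ 0x5 = 0x4.
P'4: 0xA ⊕ 0x4 ⊕ 0x7 = 0x9.
P'5: 0xB ⊕ 0xA ⊕ 0xB = 0xA.

P'1 = 0x0, P'2 = 0x5, P'3 = 0x4, P'4 = 0x9, P'5 = 0xA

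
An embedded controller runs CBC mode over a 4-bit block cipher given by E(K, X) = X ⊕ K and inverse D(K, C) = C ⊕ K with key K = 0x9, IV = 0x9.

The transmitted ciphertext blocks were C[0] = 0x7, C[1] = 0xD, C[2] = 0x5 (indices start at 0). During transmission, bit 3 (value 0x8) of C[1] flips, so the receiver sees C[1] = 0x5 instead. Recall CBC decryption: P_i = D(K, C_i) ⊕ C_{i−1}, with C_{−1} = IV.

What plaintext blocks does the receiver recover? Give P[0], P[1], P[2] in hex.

Only C[1] changed, to 0x5. In CBC, a change in C_i garbles P_i and flips the same bit in P_{i+1}. Decrypting the received ciphertext:
P[0]: D(K, 0x7) = 0xE; 0xE ⊕ 0x9 = 0x7.
P[1]: D(K, 0x5) = 0xC; 0xC ⊕ 0x7 = 0xB.
P[2]: D(K, 0x5) = 0xC; 0xC ⊕ 0x5 = 0x9.
Blocks that differ from the original plaintext: P[1], P[2].

P[0] = 0x7, P[1] = 0xB, P[2] = 0x9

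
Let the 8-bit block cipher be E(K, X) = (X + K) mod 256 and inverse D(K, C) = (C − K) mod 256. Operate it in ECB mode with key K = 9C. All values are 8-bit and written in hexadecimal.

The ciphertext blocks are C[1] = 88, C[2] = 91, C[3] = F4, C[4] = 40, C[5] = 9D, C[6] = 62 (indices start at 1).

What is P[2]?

P[2] = F5

ECB decryption: P_i = D(K, C_i).
P[2]: D(K, 91) = F5.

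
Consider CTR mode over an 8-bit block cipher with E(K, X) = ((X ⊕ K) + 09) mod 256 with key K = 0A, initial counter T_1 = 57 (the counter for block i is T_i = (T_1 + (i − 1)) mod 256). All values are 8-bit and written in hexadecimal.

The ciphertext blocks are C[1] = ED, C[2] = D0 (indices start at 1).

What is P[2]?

P[2] = 8B

CTR decryption: S_i = E(K, T_i) where T_i is the counter for block i; P_i = C_i ⊕ S_i.
P[2]: T = 58, S = E(K, T) = 5B; D0 ⊕ 5B = 8B.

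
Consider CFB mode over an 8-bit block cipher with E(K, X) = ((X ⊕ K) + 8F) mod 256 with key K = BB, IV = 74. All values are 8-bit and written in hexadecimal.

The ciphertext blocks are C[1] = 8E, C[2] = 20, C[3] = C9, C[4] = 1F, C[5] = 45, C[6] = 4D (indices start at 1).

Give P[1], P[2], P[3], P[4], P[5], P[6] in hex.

CFB decryption: P_i = C_i ⊕ E(K, C_{i−1}), with C_{0} = IV.
P[1]: E(K, 74) = 5E; 8E ⊕ 5E = D0.
P[2]: E(K, 8E) = C4; 20 ⊕ C4 = E4.
P[3]: E(K, 20) = 2A; C9 ⊕ 2A = E3.
P[4]: E(K, C9) = 01; 1F ⊕ 01 = 1E.
P[5]: E(K, 1F) = 33; 45 ⊕ 33 = 76.
P[6]: E(K, 45) = 8D; 4D ⊕ 8D = C0.

P[1] = D0, P[2] = E4, P[3] = E3, P[4] = 1E, P[5] = 76, P[6] = C0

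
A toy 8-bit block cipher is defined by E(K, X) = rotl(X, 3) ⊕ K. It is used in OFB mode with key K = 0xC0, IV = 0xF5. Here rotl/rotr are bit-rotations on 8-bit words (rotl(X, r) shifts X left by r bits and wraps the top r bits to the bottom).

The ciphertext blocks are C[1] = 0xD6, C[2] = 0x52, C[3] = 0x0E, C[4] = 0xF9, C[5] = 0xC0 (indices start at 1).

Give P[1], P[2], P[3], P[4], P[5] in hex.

OFB decryption: S_i = E(K, S_{i−1}) with S_{0} = IV; P_i = C_i ⊕ S_i.
P[1]: S = E(K, 0xF5) = 0x6F; 0xD6 ⊕ 0x6F = 0xB9.
P[2]: S = E(K, 0x6F) = 0xBB; 0x52 ⊕ 0xBB = 0xE9.
P[3]: S = E(K, 0xBB) = 0x1D; 0x0E ⊕ 0x1D = 0x13.
P[4]: S = E(K, 0x1D) = 0x28; 0xF9 ⊕ 0x28 = 0xD1.
P[5]: S = E(K, 0x28) = 0x81; 0xC0 ⊕ 0x81 = 0x41.

P[1] = 0xB9, P[2] = 0xE9, P[3] = 0x13, P[4] = 0xD1, P[5] = 0x41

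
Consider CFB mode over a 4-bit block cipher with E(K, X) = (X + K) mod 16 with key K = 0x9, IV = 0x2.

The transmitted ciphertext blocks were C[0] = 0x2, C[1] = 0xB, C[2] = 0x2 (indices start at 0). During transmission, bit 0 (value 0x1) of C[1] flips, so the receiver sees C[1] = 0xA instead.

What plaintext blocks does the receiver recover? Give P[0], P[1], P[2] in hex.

P[0] = 0x9, P[1] = 0x1, P[2] = 0x1

CFB decryption: P_i = C_i ⊕ E(K, C_{i−1}), with C_{−1} = IV.
Only C[1] changed, to 0xA. In CFB, a change in C_i flips the same bit in P_i and garbles P_{i+1}. Decrypting the received ciphertext:
P[0]: E(K, 0x2) = 0xB; 0x2 ⊕ 0xB = 0x9.
P[1]: E(K, 0x2) = 0xB; 0xA ⊕ 0xB = 0x1.
P[2]: E(K, 0xA) = 0x3; 0x2 ⊕ 0x3 = 0x1.
Blocks that differ from the original plaintext: P[1], P[2].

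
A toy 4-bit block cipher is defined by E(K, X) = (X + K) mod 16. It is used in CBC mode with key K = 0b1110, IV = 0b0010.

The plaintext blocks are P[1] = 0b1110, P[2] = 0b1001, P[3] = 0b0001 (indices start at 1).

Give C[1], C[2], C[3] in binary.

CBC encryption: C_i = E(K, P_i ⊕ C_{i−1}), with C_{0} = IV.
C[1]: P[1] ⊕ 0b0010 = 0b1100; E(K, 0b1100) = 0b1010.
C[2]: P[2] ⊕ 0b1010 = 0b0011; E(K, 0b0011) = 0b0001.
C[3]: P[3] ⊕ 0b0001 = 0b0000; E(K, 0b0000) = 0b1110.

C[1] = 0b1010, C[2] = 0b0001, C[3] = 0b1110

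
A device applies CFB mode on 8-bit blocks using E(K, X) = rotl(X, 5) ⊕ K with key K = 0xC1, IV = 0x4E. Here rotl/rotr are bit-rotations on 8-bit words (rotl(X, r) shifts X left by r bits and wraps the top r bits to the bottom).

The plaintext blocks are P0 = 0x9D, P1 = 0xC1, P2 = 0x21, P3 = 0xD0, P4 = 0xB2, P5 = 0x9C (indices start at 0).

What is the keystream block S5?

0xB0

CFB encryption: C_i = P_i ⊕ E(K, C_{i−1}), with C_{−1} = IV.
C0: E(K, 0x4E) = 0x08; 0x9D ⊕ 0x08 = 0x95.
C1: E(K, 0x95) = 0x73; 0xC1 ⊕ 0x73 = 0xB2.
C2: E(K, 0xB2) = 0x97; 0x21 ⊕ 0x97 = 0xB6.
C3: E(K, 0xB6) = 0x17; 0xD0 ⊕ 0x17 = 0xC7.
C4: E(K, 0xC7) = 0x39; 0xB2 ⊕ 0x39 = 0x8B.
C5: E(K, 0x8B) = 0xB0; 0x9C ⊕ 0xB0 = 0x2C.
So S5 = 0xB0.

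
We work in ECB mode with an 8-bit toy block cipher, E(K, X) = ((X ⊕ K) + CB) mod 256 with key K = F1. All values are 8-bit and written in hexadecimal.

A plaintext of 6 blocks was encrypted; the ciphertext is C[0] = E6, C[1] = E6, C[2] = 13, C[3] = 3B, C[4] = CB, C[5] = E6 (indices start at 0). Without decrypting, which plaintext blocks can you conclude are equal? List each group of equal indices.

P[0] = P[1] = P[5]

ECB encrypts each block independently with the same key, so equal ciphertext blocks imply equal plaintext blocks.
C[0] = C[1] = C[5] = E6, so P[0] = P[1] = P[5].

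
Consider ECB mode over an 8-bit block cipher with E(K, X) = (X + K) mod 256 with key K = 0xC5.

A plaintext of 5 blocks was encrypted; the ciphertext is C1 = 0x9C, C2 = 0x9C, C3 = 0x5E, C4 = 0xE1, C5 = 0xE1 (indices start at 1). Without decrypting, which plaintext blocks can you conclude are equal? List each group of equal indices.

ECB encrypts each block independently with the same key, so equal ciphertext blocks imply equal plaintext blocks.
C1 = C2 = 0x9C, so P1 = P2.
C4 = C5 = 0xE1, so P4 = P5.

P1 = P2; P4 = P5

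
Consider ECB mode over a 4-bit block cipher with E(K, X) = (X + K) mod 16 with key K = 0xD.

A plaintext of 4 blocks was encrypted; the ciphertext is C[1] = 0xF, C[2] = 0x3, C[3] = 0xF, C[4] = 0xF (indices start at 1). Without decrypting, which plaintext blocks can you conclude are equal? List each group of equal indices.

P[1] = P[3] = P[4]

ECB encrypts each block independently with the same key, so equal ciphertext blocks imply equal plaintext blocks.
C[1] = C[3] = C[4] = 0xF, so P[1] = P[3] = P[4].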